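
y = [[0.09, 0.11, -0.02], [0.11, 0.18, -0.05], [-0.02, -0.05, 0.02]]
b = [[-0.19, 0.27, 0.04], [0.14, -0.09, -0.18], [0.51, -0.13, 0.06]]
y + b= [[-0.10,  0.38,  0.02], [0.25,  0.09,  -0.23], [0.49,  -0.18,  0.08]]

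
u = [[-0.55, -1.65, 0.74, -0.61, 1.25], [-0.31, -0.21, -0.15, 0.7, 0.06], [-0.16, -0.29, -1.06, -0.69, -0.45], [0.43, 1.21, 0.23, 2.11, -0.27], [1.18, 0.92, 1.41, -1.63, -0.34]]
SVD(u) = [[0.55, 0.38, -0.6, 0.42, 0.09], [-0.14, 0.23, -0.09, -0.33, 0.90], [0.14, 0.10, 0.68, 0.64, 0.31], [-0.75, -0.10, -0.37, 0.54, 0.07], [0.30, -0.88, -0.16, 0.11, 0.30]] @ diag([3.1760498450147336, 2.7682457424386295, 1.8741146185228688, 0.15361542058095787, 0.1237723339479398]) @ [[-0.08,-0.49,0.17,-0.82,0.23],[-0.50,-0.59,-0.41,0.39,0.28],[-0.05,0.12,-0.79,-0.36,-0.49],[0.86,-0.35,-0.29,0.12,0.19],[0.04,-0.52,0.32,0.16,-0.77]]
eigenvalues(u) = [(2.4+0j), (-2.05+0j), (0.39+0j), (-0.4+0.06j), (-0.4-0.06j)]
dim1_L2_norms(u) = [2.35, 0.81, 1.38, 2.5, 2.65]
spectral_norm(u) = 3.18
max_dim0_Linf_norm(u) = 2.11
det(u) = -0.31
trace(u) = -0.05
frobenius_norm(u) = 4.62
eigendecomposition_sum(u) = [[(-0.13-0j), (-0.65-0j), -0.07+0.00j, (-1.68+0j), 0.10-0.00j],[0.06+0.00j, (0.29+0j), (0.03-0j), (0.74-0j), -0.05+0.00j],[(-0.01-0j), (-0.07-0j), -0.01+0.00j, (-0.17+0j), (0.01-0j)],[(0.17+0j), (0.83+0j), 0.09-0.00j, 2.14-0.00j, -0.13+0.00j],[-0.14-0.00j, (-0.71-0j), -0.08+0.00j, (-1.83+0j), (0.11-0j)]] + [[-1.10+0.00j, (-1.68+0j), -0.59+0.00j, 0.32+0.00j, 0.76-0.00j], [-0.28+0.00j, -0.43+0.00j, (-0.15+0j), 0.08+0.00j, (0.19-0j)], [(0.31-0j), 0.47-0.00j, (0.16-0j), -0.09-0.00j, (-0.21+0j)], [0.24-0.00j, 0.36-0.00j, 0.13-0.00j, -0.07-0.00j, (-0.16+0j)], [(0.89-0j), (1.35-0j), 0.47-0.00j, (-0.26-0j), (-0.61+0j)]] + [[0.37+0.00j, (0.02-0j), (0.44+0j), (0.48+0j), (0.18+0j)], [(-0.11+0j), -0.00+0.00j, -0.13+0.00j, -0.14+0.00j, -0.06+0.00j], [-0.10+0.00j, -0.00+0.00j, (-0.12+0j), -0.12+0.00j, -0.05+0.00j], [0.03+0.00j, 0.00-0.00j, 0.04+0.00j, (0.04+0j), (0.02+0j)], [0.20+0.00j, 0.01-0.00j, (0.24+0j), 0.26+0.00j, 0.10+0.00j]] + [[0.16+0.46j, (0.33+1.38j), 0.48+1.28j, (0.13+0.38j), 0.10+0.46j], [0.01+0.24j, -0.03+0.70j, 0.05+0.67j, 0.01+0.20j, (-0.02+0.23j)], [-0.18-0.63j, -0.34-1.89j, -0.55-1.76j, (-0.15-0.53j), (-0.1-0.63j)], [-0.00-0.06j, 0.01-0.17j, (-0.01-0.16j), -0.00-0.05j, -0.06j], [0.12+0.73j, (0.14+2.14j), (0.38+2.03j), (0.1+0.6j), 0.03+0.72j]] + [[(0.16-0.46j), (0.33-1.38j), (0.48-1.28j), (0.13-0.38j), 0.10-0.46j], [(0.01-0.24j), (-0.03-0.7j), 0.05-0.67j, (0.01-0.2j), (-0.02-0.23j)], [(-0.18+0.63j), -0.34+1.89j, -0.55+1.76j, (-0.15+0.53j), -0.10+0.63j], [-0.00+0.06j, 0.01+0.17j, (-0.01+0.16j), -0.00+0.05j, 0.06j], [(0.12-0.73j), 0.14-2.14j, 0.38-2.03j, (0.1-0.6j), 0.03-0.72j]]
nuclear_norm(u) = 8.10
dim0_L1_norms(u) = [2.63, 4.28, 3.59, 5.74, 2.37]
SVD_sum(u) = [[-0.14, -0.86, 0.30, -1.45, 0.40], [0.04, 0.22, -0.08, 0.38, -0.1], [-0.03, -0.21, 0.07, -0.36, 0.10], [0.19, 1.16, -0.4, 1.95, -0.54], [-0.08, -0.47, 0.16, -0.79, 0.22]] + [[-0.53, -0.63, -0.43, 0.42, 0.3], [-0.32, -0.37, -0.26, 0.25, 0.18], [-0.14, -0.17, -0.12, 0.11, 0.08], [0.13, 0.16, 0.11, -0.11, -0.08], [1.22, 1.45, 1.00, -0.96, -0.68]] + [[0.06,-0.13,0.89,0.41,0.55], [0.01,-0.02,0.14,0.06,0.08], [-0.07,0.15,-1.0,-0.46,-0.62], [0.04,-0.08,0.54,0.25,0.34], [0.02,-0.04,0.24,0.11,0.15]] + [[0.06, -0.02, -0.02, 0.01, 0.01], [-0.04, 0.02, 0.01, -0.01, -0.01], [0.09, -0.04, -0.03, 0.01, 0.02], [0.07, -0.03, -0.02, 0.01, 0.02], [0.01, -0.01, -0.0, 0.0, 0.00]] + [[0.00, -0.01, 0.00, 0.0, -0.01], [0.00, -0.06, 0.04, 0.02, -0.09], [0.0, -0.02, 0.01, 0.01, -0.03], [0.00, -0.00, 0.00, 0.0, -0.01], [0.0, -0.02, 0.01, 0.01, -0.03]]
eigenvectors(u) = [[-0.50+0.00j, (0.74+0j), (-0.83+0j), (-0.42+0.07j), (-0.42-0.07j)], [0.22+0.00j, 0.19+0.00j, (0.25+0j), (-0.21-0.02j), -0.21+0.02j], [(-0.05+0j), -0.21+0.00j, 0.21+0.00j, (0.58-0.07j), 0.58+0.07j], [0.64+0.00j, -0.16+0.00j, -0.07+0.00j, 0.05+0.01j, (0.05-0.01j)], [(-0.54+0j), (-0.59+0j), (-0.45+0j), -0.65+0.00j, (-0.65-0j)]]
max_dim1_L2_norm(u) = 2.65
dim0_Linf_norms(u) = [1.18, 1.65, 1.41, 2.11, 1.25]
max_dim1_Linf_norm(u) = 2.11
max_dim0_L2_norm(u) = 2.91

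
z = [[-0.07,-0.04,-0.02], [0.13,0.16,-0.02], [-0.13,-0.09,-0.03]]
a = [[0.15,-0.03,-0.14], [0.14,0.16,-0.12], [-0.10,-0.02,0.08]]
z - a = [[-0.22, -0.01, 0.12], [-0.01, 0.00, 0.10], [-0.03, -0.07, -0.11]]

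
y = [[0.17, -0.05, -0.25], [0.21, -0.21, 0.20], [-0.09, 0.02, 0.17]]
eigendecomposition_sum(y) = [[0.02,-0.02,0.03],[0.18,-0.21,0.24],[-0.00,0.01,-0.01]] + [[0.14, -0.02, -0.29],[0.02, -0.00, -0.05],[-0.09, 0.01, 0.17]] + [[0.00, -0.00, 0.01], [0.01, -0.0, 0.01], [0.00, -0.0, 0.0]]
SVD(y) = [[0.62,-0.58,-0.53], [-0.66,-0.75,0.06], [-0.43,0.31,-0.85]] @ diag([0.3725898230378546, 0.34737269679760147, 0.0030055429096651457]) @ [[0.01,0.27,-0.96], [-0.82,0.55,0.14], [-0.57,-0.79,-0.23]]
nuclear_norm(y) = 0.72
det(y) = -0.00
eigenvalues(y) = [-0.19, 0.31, 0.01]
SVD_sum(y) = [[0.00, 0.06, -0.22],  [-0.0, -0.07, 0.24],  [-0.0, -0.04, 0.15]] + [[0.17,-0.11,-0.03], [0.21,-0.14,-0.04], [-0.09,0.06,0.02]] + [[0.00,  0.0,  0.0], [-0.0,  -0.0,  -0.00], [0.00,  0.00,  0.00]]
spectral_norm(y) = 0.37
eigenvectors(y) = [[0.12,0.85,0.59], [0.99,0.14,0.78], [-0.03,-0.51,0.23]]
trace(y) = 0.13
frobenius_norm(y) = 0.51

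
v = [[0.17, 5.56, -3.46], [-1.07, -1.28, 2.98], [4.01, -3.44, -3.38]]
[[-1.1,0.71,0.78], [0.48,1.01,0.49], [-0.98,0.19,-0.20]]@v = [[2.18, -9.71, 3.29], [0.97, -0.31, -0.31], [-1.17, -5.00, 4.63]]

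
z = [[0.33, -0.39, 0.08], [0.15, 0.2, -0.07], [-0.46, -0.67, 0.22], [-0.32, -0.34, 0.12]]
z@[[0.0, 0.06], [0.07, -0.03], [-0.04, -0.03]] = [[-0.03, 0.03],  [0.02, 0.01],  [-0.06, -0.01],  [-0.03, -0.01]]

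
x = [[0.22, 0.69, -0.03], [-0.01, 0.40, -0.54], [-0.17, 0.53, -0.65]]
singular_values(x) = [1.19, 0.54, 0.1]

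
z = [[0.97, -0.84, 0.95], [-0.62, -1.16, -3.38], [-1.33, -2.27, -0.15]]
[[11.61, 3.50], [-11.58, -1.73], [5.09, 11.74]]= z @ [[3.65,  -2.16], [-4.67,  -4.06], [4.36,  2.3]]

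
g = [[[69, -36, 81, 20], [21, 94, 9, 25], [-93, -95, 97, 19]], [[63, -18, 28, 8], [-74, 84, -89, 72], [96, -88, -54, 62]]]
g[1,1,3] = 72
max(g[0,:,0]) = 69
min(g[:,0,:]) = -36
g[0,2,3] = 19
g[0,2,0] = -93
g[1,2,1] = -88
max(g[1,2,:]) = 96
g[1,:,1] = [-18, 84, -88]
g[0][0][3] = 20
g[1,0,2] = 28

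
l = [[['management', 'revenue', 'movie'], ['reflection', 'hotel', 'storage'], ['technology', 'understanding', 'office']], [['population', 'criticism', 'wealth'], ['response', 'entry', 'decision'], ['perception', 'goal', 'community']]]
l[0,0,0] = 'management'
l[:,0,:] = [['management', 'revenue', 'movie'], ['population', 'criticism', 'wealth']]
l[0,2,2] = 'office'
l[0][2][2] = 'office'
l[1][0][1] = 'criticism'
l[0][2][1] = 'understanding'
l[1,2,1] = 'goal'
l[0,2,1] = 'understanding'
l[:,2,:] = [['technology', 'understanding', 'office'], ['perception', 'goal', 'community']]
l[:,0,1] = ['revenue', 'criticism']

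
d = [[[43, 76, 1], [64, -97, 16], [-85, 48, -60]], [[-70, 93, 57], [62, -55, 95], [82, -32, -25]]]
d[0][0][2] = 1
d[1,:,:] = [[-70, 93, 57], [62, -55, 95], [82, -32, -25]]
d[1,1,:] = [62, -55, 95]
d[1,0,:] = [-70, 93, 57]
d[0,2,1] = 48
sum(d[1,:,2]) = 127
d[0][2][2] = -60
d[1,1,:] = [62, -55, 95]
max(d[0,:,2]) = 16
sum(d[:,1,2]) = 111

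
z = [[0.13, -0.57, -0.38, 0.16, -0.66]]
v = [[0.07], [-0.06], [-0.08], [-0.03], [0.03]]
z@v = [[0.05]]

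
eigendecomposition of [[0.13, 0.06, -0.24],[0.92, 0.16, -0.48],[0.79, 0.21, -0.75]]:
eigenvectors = [[0.44, 0.34, 0.05], [0.04, -0.94, -0.98], [0.9, 0.11, -0.22]]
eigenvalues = [-0.35, -0.11, 0.0]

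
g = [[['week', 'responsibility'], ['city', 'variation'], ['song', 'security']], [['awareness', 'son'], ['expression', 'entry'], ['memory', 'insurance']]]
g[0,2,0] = 'song'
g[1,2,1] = 'insurance'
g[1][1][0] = 'expression'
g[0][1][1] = 'variation'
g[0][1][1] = 'variation'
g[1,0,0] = 'awareness'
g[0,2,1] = 'security'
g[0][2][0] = 'song'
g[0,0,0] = 'week'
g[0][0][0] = 'week'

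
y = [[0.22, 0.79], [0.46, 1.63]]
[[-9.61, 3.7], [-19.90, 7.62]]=y @ [[-11.37, -2.19],[-9.00, 5.29]]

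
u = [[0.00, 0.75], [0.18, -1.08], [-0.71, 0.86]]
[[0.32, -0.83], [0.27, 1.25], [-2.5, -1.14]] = u@ [[4.03, 0.26], [0.42, -1.11]]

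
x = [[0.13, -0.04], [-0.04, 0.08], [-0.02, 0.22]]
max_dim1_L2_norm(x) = 0.22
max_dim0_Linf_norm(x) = 0.22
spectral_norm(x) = 0.25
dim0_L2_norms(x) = [0.14, 0.24]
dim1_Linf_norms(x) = [0.13, 0.08, 0.22]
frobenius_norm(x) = 0.27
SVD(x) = [[0.31, 0.92], [-0.36, -0.12], [-0.88, 0.37]] @ diag([0.2456674130574362, 0.12226005955203449]) @ [[0.3, -0.96], [0.96, 0.3]]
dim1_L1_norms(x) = [0.17, 0.12, 0.24]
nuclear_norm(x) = 0.37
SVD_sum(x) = [[0.02, -0.07], [-0.03, 0.08], [-0.06, 0.21]] + [[0.11,0.03], [-0.01,-0.0], [0.04,0.01]]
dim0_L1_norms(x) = [0.19, 0.34]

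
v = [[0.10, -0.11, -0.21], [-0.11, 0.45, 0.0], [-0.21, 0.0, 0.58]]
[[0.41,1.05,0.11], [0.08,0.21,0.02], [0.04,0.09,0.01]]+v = [[0.51, 0.94, -0.1], [-0.03, 0.66, 0.02], [-0.17, 0.09, 0.59]]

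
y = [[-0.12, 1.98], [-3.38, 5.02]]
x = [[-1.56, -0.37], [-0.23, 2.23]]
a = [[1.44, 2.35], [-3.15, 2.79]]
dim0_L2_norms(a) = [3.46, 3.65]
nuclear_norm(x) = 3.84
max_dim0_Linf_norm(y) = 5.02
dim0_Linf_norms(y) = [3.38, 5.02]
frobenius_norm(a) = 5.03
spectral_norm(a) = 4.25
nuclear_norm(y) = 7.26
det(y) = 6.09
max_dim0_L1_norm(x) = 2.6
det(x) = -3.56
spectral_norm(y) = 6.29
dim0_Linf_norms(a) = [3.15, 2.79]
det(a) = 11.42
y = x + a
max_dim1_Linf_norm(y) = 5.02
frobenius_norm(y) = 6.37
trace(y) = 4.90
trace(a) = 4.23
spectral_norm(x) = 2.26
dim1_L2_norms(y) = [1.98, 6.05]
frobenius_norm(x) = 2.76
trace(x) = 0.67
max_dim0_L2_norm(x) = 2.26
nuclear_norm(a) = 6.94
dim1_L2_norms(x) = [1.6, 2.24]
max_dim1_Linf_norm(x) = 2.23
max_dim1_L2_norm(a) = 4.21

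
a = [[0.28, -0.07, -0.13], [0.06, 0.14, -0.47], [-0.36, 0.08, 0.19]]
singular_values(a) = [0.62, 0.37, 0.0]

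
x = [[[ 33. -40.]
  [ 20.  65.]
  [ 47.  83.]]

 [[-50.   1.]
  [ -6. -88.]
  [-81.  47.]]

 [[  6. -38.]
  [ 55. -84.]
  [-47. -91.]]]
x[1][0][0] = -50.0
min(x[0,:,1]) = -40.0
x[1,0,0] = -50.0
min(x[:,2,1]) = -91.0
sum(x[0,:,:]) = 208.0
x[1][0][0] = -50.0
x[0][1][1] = 65.0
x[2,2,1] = -91.0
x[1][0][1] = 1.0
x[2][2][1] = -91.0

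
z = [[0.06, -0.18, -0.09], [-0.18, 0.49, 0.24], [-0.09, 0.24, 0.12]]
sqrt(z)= [[(0.08+0.07j), (-0.21+0.02j), -0.11+0.02j], [(-0.21+0.02j), 0.61+0.00j, 0.27+0.00j], [(-0.11+0.02j), (0.27+0j), 0.18+0.01j]]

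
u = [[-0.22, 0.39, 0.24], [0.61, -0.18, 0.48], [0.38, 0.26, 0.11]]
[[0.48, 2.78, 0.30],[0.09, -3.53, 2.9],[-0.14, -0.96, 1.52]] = u@[[-0.77, -5.28, 2.76],[0.07, 3.70, 0.63],[1.19, 0.75, 2.77]]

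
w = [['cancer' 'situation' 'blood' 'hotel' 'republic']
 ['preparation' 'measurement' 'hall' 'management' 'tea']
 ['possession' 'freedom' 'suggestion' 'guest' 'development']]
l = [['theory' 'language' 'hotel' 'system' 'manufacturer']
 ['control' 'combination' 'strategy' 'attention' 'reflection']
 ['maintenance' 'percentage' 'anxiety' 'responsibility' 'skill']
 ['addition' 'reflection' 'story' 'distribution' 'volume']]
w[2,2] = 'suggestion'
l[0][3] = 'system'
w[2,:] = ['possession', 'freedom', 'suggestion', 'guest', 'development']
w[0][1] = 'situation'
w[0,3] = 'hotel'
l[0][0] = 'theory'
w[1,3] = 'management'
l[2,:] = ['maintenance', 'percentage', 'anxiety', 'responsibility', 'skill']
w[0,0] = 'cancer'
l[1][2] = 'strategy'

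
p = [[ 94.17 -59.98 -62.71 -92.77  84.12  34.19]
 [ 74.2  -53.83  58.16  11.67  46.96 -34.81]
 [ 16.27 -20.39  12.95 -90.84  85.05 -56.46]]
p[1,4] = 46.96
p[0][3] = -92.77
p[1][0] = 74.2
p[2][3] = -90.84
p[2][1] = -20.39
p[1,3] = 11.67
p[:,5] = [34.19, -34.81, -56.46]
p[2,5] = -56.46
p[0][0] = 94.17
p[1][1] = -53.83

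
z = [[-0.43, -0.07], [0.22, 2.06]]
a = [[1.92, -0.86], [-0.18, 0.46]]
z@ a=[[-0.81, 0.34], [0.05, 0.76]]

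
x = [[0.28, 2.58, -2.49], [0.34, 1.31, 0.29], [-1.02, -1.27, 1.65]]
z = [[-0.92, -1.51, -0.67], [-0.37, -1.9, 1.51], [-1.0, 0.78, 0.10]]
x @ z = [[1.28, -7.27, 3.46], [-1.09, -2.78, 1.78], [-0.24, 5.24, -1.07]]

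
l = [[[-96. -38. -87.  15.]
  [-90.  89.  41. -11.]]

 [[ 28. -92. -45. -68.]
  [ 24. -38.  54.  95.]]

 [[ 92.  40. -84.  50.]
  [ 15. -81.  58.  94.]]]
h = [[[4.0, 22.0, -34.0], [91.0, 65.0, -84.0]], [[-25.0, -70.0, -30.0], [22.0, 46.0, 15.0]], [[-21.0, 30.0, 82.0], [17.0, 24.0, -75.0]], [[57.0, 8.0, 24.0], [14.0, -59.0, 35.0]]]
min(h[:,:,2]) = -84.0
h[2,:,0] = [-21.0, 17.0]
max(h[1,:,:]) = 46.0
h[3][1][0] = 14.0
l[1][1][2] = 54.0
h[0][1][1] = 65.0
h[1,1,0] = 22.0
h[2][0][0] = -21.0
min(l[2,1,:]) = -81.0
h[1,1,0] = 22.0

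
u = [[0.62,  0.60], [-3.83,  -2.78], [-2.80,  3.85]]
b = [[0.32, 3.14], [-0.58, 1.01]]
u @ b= [[-0.15, 2.55], [0.39, -14.83], [-3.13, -4.90]]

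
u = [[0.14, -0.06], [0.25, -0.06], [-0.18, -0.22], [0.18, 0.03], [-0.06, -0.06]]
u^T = [[0.14, 0.25, -0.18, 0.18, -0.06], [-0.06, -0.06, -0.22, 0.03, -0.06]]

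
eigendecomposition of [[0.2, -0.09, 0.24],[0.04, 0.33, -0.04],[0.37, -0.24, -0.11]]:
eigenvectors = [[(-0.42+0j), -0.79+0.00j, -0.79-0.00j], [0.08+0.00j, (-0.1+0.17j), (-0.1-0.17j)], [(0.91+0j), (-0.57-0.05j), (-0.57+0.05j)]]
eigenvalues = [(-0.3+0j), (0.36+0.03j), (0.36-0.03j)]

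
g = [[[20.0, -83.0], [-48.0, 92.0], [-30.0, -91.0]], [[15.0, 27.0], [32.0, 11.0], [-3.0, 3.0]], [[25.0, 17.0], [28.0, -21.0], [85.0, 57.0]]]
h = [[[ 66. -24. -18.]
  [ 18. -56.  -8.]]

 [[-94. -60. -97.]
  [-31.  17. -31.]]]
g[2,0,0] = 25.0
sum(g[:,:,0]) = 124.0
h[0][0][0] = 66.0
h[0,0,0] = 66.0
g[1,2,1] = 3.0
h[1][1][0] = -31.0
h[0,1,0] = 18.0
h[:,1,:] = [[18.0, -56.0, -8.0], [-31.0, 17.0, -31.0]]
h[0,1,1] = -56.0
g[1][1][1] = 11.0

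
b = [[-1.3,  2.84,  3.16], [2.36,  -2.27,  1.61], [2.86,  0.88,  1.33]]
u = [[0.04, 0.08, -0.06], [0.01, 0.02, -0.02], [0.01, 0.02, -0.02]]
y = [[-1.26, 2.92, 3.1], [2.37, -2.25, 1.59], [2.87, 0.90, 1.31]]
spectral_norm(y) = 4.71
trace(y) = -2.20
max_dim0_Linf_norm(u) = 0.08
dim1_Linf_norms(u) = [0.08, 0.02, 0.02]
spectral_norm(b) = 4.69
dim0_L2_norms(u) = [0.04, 0.08, 0.07]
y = b + u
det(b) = 37.01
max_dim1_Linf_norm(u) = 0.08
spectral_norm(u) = 0.12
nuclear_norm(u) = 0.12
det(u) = 0.00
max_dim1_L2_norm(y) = 4.44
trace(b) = -2.24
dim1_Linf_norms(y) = [3.1, 2.37, 2.87]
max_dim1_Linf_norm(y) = 3.1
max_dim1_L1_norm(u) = 0.18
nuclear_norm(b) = 10.82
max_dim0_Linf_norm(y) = 3.1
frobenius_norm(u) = 0.12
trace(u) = 0.04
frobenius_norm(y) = 6.61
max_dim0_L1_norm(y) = 6.5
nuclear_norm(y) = 10.79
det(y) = 36.41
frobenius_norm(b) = 6.62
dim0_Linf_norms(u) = [0.04, 0.08, 0.06]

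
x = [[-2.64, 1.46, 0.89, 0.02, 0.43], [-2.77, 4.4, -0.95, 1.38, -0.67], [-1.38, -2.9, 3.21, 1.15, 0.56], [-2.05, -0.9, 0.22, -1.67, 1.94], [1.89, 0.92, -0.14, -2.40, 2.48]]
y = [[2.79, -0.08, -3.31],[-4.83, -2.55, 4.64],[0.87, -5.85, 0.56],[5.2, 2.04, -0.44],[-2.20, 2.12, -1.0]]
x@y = [[-14.49,-7.77,15.57], [-21.16,-4.05,29.12], [17.7,-7.74,-8.16], [-14.13,1.88,1.53], [-17.23,-1.32,-3.49]]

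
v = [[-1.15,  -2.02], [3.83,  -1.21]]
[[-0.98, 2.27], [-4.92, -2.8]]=v @ [[-0.96, -0.92],[1.03, -0.6]]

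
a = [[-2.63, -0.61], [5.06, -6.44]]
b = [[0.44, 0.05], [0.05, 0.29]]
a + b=[[-2.19, -0.56], [5.11, -6.15]]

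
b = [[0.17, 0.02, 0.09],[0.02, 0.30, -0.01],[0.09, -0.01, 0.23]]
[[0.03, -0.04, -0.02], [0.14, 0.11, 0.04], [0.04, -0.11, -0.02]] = b@ [[-0.01, -0.04, -0.13], [0.48, 0.34, 0.15], [0.21, -0.44, -0.04]]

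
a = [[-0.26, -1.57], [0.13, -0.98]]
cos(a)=[[1.06,-0.92], [0.08,0.63]]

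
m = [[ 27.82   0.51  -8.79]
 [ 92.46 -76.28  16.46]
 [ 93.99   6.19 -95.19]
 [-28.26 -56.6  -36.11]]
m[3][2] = -36.11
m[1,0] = 92.46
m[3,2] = -36.11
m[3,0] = -28.26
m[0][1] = 0.51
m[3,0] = -28.26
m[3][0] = -28.26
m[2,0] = 93.99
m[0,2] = -8.79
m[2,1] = 6.19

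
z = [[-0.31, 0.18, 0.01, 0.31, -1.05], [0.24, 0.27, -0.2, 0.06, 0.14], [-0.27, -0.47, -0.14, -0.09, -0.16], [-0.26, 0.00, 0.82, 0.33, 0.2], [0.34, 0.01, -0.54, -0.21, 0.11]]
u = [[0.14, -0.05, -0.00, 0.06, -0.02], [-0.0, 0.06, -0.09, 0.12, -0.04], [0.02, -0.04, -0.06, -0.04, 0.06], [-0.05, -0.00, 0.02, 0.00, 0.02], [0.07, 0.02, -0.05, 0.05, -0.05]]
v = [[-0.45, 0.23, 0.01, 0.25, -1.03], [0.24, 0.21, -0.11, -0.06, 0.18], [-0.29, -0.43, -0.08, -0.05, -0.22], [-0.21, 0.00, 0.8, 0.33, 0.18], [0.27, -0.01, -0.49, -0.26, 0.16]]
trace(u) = 0.09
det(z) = -0.01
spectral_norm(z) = 1.25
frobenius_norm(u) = 0.28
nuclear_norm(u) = 0.51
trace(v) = 0.17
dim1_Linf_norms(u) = [0.14, 0.12, 0.06, 0.05, 0.07]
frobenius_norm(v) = 1.76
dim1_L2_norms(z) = [1.15, 0.44, 0.59, 0.94, 0.68]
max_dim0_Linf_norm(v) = 1.03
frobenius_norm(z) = 1.79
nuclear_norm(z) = 3.18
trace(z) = 0.26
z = u + v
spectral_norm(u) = 0.21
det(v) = -0.00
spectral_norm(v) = 1.29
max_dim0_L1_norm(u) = 0.28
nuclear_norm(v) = 2.91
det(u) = 0.00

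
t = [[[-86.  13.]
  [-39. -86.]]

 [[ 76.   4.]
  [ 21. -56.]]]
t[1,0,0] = 76.0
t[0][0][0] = -86.0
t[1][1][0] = 21.0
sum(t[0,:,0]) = -125.0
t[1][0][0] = 76.0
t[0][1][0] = -39.0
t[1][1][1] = -56.0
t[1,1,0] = 21.0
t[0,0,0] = -86.0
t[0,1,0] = -39.0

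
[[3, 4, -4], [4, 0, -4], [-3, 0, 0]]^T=[[3, 4, -3], [4, 0, 0], [-4, -4, 0]]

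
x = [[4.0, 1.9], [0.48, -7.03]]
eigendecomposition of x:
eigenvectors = [[1.00, -0.17], [0.04, 0.99]]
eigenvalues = [4.08, -7.11]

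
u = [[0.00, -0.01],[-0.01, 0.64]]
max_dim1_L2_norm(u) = 0.64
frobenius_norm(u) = 0.64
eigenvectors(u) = [[-1.0, 0.02], [-0.02, -1.0]]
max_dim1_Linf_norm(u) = 0.64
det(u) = -0.00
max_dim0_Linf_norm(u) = 0.64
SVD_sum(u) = [[0.00,-0.01], [-0.01,0.64]] + [[-0.00, -0.00], [-0.0, -0.00]]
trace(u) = 0.64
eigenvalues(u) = [-0.0, 0.64]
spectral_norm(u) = 0.64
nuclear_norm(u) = 0.64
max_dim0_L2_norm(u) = 0.64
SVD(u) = [[0.02, -1.0], [-1.0, -0.02]] @ diag([0.6401562118716424, 0.00015621187164243446]) @ [[0.02, -1.00], [1.00, 0.02]]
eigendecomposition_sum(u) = [[-0.0, -0.00], [-0.0, -0.0]] + [[0.0, -0.01], [-0.01, 0.64]]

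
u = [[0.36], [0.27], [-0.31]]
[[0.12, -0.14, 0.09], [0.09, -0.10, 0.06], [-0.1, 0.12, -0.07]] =u @ [[0.32, -0.38, 0.24]]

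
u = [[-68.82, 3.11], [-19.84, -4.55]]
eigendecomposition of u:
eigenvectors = [[-0.95, -0.05], [-0.3, -1.00]]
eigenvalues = [-67.85, -5.52]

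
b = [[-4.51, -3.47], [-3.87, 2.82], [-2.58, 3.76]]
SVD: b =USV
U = [[-0.38, 0.9], [-0.71, -0.15], [-0.59, -0.40]]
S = [6.66, 5.63]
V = [[0.90,-0.44], [-0.44,-0.90]]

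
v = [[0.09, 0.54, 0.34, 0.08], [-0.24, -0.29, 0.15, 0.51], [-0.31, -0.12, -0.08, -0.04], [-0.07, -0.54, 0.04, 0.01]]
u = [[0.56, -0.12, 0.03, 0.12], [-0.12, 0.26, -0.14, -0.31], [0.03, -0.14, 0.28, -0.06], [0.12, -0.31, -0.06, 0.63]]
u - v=[[0.47, -0.66, -0.31, 0.04], [0.12, 0.55, -0.29, -0.82], [0.34, -0.02, 0.36, -0.02], [0.19, 0.23, -0.10, 0.62]]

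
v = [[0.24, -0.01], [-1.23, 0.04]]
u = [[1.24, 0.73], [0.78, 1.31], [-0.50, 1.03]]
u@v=[[-0.6,  0.02], [-1.42,  0.04], [-1.39,  0.05]]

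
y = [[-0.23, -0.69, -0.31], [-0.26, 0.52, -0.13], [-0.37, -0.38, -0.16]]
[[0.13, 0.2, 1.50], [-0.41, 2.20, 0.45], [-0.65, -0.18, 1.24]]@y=[[-0.64, -0.56, -0.31], [-0.64, 1.26, -0.23], [-0.26, -0.12, 0.03]]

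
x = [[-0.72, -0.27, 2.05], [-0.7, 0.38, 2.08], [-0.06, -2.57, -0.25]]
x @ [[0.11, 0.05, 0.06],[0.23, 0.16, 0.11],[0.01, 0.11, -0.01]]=[[-0.12,0.15,-0.09], [0.03,0.25,-0.02], [-0.6,-0.44,-0.28]]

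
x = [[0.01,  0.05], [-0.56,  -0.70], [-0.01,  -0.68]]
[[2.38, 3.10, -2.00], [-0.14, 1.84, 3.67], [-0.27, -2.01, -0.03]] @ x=[[-1.69, -0.69], [-1.07, -3.79], [1.12, 1.41]]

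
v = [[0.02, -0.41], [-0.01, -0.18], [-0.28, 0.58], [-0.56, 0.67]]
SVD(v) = [[-0.32,-0.73], [-0.13,-0.38], [0.56,0.21], [0.75,-0.53]] @ diag([1.1440177795581992, 0.2636727518245457]) @ [[-0.51,0.86], [0.86,0.51]]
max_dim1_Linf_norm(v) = 0.67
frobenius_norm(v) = 1.17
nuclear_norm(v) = 1.41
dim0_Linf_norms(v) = [0.56, 0.67]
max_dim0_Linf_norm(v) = 0.67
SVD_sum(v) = [[0.19, -0.31], [0.08, -0.13], [-0.33, 0.55], [-0.44, 0.74]] + [[-0.17, -0.1],[-0.09, -0.05],[0.05, 0.03],[-0.12, -0.07]]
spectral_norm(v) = 1.14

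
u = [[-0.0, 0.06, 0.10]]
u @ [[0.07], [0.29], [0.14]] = [[0.03]]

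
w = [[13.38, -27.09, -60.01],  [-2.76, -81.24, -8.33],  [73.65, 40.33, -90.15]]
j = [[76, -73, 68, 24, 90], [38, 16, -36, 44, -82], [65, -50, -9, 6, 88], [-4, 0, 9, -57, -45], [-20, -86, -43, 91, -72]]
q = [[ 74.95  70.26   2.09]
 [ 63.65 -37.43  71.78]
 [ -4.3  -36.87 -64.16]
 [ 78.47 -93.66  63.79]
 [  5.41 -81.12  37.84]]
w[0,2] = -60.01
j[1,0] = 38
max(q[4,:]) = 37.84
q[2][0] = -4.3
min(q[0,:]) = 2.09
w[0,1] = -27.09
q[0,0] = 74.95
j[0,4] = 90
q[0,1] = 70.26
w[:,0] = [13.38, -2.76, 73.65]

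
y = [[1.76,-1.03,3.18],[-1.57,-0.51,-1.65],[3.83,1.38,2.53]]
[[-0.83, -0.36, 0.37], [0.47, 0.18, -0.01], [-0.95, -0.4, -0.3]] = y @ [[-0.2,-0.12,-0.2], [0.09,0.08,-0.05], [-0.12,-0.02,0.21]]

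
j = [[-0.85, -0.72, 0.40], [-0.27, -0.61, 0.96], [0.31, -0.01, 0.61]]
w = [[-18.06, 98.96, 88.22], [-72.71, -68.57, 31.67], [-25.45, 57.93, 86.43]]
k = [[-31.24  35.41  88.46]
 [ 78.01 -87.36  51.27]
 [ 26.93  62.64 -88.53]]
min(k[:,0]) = -31.24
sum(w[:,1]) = 88.32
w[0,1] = 98.96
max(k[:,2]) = 88.46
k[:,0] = [-31.24, 78.01, 26.93]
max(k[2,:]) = 62.64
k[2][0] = 26.93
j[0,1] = -0.715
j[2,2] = 0.613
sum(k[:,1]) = 10.689999999999998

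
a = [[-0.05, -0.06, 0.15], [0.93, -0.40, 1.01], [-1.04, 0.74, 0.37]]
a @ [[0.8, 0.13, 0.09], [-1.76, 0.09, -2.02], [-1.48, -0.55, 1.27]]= [[-0.16, -0.09, 0.31], [-0.05, -0.47, 2.17], [-2.68, -0.27, -1.12]]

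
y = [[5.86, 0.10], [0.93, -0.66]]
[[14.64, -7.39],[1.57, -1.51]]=y @ [[2.48, -1.27],  [1.12, 0.50]]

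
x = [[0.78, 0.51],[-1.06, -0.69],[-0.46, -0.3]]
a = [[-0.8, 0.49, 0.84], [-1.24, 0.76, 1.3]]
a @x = [[-1.53, -1.0], [-2.37, -1.55]]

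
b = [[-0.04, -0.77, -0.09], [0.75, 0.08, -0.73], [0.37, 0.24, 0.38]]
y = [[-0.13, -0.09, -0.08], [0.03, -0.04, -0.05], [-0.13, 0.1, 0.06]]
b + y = [[-0.17, -0.86, -0.17],[0.78, 0.04, -0.78],[0.24, 0.34, 0.44]]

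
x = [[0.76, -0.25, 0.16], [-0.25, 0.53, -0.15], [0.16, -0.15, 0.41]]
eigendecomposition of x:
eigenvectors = [[0.78, -0.63, 0.04], [-0.52, -0.61, 0.59], [0.34, 0.48, 0.80]]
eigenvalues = [1.0, 0.39, 0.31]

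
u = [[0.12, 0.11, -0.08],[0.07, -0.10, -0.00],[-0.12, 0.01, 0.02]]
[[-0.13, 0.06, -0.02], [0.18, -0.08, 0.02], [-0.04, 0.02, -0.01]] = u@[[0.19,  -0.09,  0.03], [-1.63,  0.76,  -0.22], [-0.28,  0.13,  -0.04]]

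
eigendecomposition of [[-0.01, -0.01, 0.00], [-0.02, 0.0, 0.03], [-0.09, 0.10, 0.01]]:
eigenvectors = [[-0.06, 0.75, -0.16], [0.44, 0.65, -0.59], [0.9, 0.10, 0.79]]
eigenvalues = [0.06, -0.02, -0.05]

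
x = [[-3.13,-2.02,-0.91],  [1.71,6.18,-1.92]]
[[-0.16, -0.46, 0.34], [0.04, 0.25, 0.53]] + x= [[-3.29,-2.48,-0.57], [1.75,6.43,-1.39]]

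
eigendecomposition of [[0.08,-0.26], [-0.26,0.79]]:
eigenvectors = [[-0.95, 0.31], [-0.31, -0.95]]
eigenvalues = [-0.01, 0.88]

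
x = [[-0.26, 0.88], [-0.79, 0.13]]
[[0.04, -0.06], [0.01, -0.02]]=x @[[-0.00, 0.01], [0.05, -0.06]]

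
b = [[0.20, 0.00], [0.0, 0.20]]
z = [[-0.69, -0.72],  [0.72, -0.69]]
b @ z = [[-0.14,-0.14], [0.14,-0.14]]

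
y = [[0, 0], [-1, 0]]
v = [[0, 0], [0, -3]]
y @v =[[0, 0], [0, 0]]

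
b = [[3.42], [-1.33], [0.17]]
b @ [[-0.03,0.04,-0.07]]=[[-0.1,0.14,-0.24], [0.04,-0.05,0.09], [-0.01,0.01,-0.01]]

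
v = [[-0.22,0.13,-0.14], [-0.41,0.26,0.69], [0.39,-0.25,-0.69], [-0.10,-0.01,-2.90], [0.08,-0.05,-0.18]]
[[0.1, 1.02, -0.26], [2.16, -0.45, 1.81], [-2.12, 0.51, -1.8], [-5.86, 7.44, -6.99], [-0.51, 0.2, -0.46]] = v@[[-1.45,-2.53,-0.03], [0.51,0.86,0.52], [2.07,-2.48,2.41]]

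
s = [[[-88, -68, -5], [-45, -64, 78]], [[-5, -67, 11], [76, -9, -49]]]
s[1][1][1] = -9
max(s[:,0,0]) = -5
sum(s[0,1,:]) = -31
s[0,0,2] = -5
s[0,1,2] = 78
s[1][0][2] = 11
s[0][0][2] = -5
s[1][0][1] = -67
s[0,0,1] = -68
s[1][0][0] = -5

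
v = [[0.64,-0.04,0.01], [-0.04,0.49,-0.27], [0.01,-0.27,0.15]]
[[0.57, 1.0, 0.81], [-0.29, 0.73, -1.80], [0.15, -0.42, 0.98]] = v @ [[0.87, 1.64, 1.07], [-0.16, 0.71, -2.6], [0.66, -1.65, 1.80]]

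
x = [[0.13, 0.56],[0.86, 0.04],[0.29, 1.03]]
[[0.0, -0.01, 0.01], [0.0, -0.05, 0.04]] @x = [[-0.01, 0.01], [-0.03, 0.04]]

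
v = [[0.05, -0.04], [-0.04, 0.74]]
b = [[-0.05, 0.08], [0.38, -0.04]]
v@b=[[-0.02, 0.01], [0.28, -0.03]]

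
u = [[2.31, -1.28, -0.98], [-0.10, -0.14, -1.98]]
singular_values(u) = [2.95, 1.79]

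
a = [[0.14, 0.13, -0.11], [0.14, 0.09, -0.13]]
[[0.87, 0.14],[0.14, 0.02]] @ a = [[0.14, 0.13, -0.11],[0.02, 0.02, -0.02]]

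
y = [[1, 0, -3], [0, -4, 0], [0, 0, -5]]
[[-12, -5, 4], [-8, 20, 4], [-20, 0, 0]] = y @ [[0, -5, 4], [2, -5, -1], [4, 0, 0]]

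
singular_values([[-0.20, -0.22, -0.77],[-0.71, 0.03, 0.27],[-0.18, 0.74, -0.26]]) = [0.86, 0.83, 0.69]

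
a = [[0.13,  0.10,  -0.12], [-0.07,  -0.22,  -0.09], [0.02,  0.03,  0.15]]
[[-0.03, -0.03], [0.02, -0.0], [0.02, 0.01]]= a @ [[-0.01, -0.23],  [-0.14, 0.06],  [0.16, 0.06]]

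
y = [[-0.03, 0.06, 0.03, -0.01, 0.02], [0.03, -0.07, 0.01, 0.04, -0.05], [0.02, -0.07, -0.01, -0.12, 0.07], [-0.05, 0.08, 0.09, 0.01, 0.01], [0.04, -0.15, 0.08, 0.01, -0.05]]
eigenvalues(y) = [(-0.19+0j), (0.02+0.07j), (0.02-0.07j), (-0+0j), 0j]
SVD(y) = [[-0.3,-0.0,-0.33,0.52,0.73],[0.37,-0.32,0.15,0.79,-0.34],[0.28,0.85,-0.35,0.21,-0.19],[-0.38,-0.28,-0.74,-0.0,-0.48],[0.74,-0.30,-0.45,-0.26,0.28]] @ diag([0.22397537532333828, 0.1625436405051855, 0.11961132038772941, 0.00265284863081433, 0.0008310290829281932]) @ [[0.33, -0.92, 0.08, -0.05, -0.21], [0.06, -0.09, -0.38, -0.74, 0.54], [0.22, 0.03, -0.90, 0.33, -0.19], [0.63, 0.38, 0.12, -0.43, -0.51], [-0.67, -0.1, -0.18, -0.39, -0.60]]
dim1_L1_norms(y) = [0.15, 0.2, 0.29, 0.24, 0.33]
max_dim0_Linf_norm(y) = 0.15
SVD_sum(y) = [[-0.02, 0.06, -0.01, 0.0, 0.01], [0.03, -0.08, 0.01, -0.0, -0.02], [0.02, -0.06, 0.0, -0.0, -0.01], [-0.03, 0.08, -0.01, 0.00, 0.02], [0.06, -0.15, 0.01, -0.01, -0.03]] + [[-0.00, 0.00, 0.0, 0.00, -0.0], [-0.0, 0.0, 0.02, 0.04, -0.03], [0.01, -0.01, -0.05, -0.10, 0.07], [-0.00, 0.00, 0.02, 0.03, -0.02], [-0.00, 0.00, 0.02, 0.04, -0.03]] + [[-0.01, -0.00, 0.03, -0.01, 0.01],[0.00, 0.00, -0.02, 0.01, -0.00],[-0.01, -0.0, 0.04, -0.01, 0.01],[-0.02, -0.00, 0.08, -0.03, 0.02],[-0.01, -0.0, 0.05, -0.02, 0.01]] + [[0.00, 0.00, 0.00, -0.00, -0.00], [0.00, 0.00, 0.00, -0.0, -0.0], [0.0, 0.0, 0.0, -0.0, -0.0], [-0.00, -0.0, -0.00, 0.0, 0.00], [-0.00, -0.00, -0.0, 0.00, 0.00]] + [[-0.0, -0.0, -0.0, -0.0, -0.00], [0.00, 0.00, 0.00, 0.00, 0.00], [0.00, 0.0, 0.00, 0.0, 0.00], [0.00, 0.00, 0.00, 0.00, 0.00], [-0.0, -0.0, -0.0, -0.00, -0.0]]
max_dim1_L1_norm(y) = 0.33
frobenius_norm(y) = 0.30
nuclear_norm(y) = 0.51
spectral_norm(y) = 0.22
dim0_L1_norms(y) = [0.17, 0.43, 0.22, 0.19, 0.2]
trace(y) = -0.15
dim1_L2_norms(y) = [0.08, 0.1, 0.16, 0.13, 0.18]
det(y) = 0.00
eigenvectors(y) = [[(-0.26+0j), -0.21-0.03j, -0.21+0.03j, (-0.56+0j), -0.18+0.00j], [(0.49+0j), (-0.01+0.06j), -0.01-0.06j, (-0.04+0j), (-0.27+0j)], [-0.22+0.00j, -0.10-0.50j, -0.10+0.50j, (-0.14+0j), (0.02+0j)], [-0.21+0.00j, (-0.6+0j), -0.60-0.00j, (-0.46+0j), (0.57+0j)], [0.77+0.00j, (-0.53-0.21j), -0.53+0.21j, (-0.68+0j), (0.76+0j)]]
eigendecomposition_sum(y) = [[-0.02+0.00j, 0.05-0.00j, -0.00+0.00j, -0.01+0.00j, (0.02-0j)], [0.04-0.00j, (-0.09+0j), (0.01-0j), 0.03-0.00j, -0.04+0.00j], [-0.02+0.00j, (0.04-0j), -0.00+0.00j, -0.01+0.00j, 0.02-0.00j], [(-0.01+0j), 0.04-0.00j, -0.00+0.00j, (-0.01+0j), 0.02-0.00j], [0.06-0.00j, (-0.14+0j), 0.01-0.00j, (0.04-0j), -0.07+0.00j]] + [[-0.00-0.01j,0.03j,0.02+0.01j,0.02j,(-0-0.01j)],  [(-0+0j),(0.01-0j),0.00-0.00j,0.01-0.00j,(-0+0j)],  [0.02-0.02j,-0.05+0.03j,(-0+0.04j),(-0.05+0.02j),0.03-0.01j],  [(-0.02-0.03j),0.02+0.07j,0.05+0.01j,(0.01+0.07j),-0.00-0.03j],  [-0.01-0.03j,(-0+0.07j),0.04+0.03j,(-0.01+0.06j),0.01-0.03j]] + [[(-0+0.01j), -0.03j, (0.02-0.01j), 0.00-0.02j, -0.00+0.01j], [(-0-0j), (0.01+0j), 0j, 0.01+0.00j, -0.00-0.00j], [(0.02+0.02j), -0.05-0.03j, (-0-0.04j), -0.05-0.02j, (0.03+0.01j)], [(-0.02+0.03j), 0.02-0.07j, 0.05-0.01j, 0.01-0.07j, (-0+0.03j)], [-0.01+0.03j, -0.00-0.07j, (0.04-0.03j), (-0.01-0.06j), (0.01+0.03j)]] + [[-0.00-0.00j,0j,0j,0j,-0.00-0.00j],[-0.00-0.00j,0.00+0.00j,0j,0.00+0.00j,-0.00-0.00j],[-0.00-0.00j,0j,0j,0j,(-0-0j)],[-0.00-0.00j,0.00+0.00j,0.00+0.00j,0.00+0.00j,(-0-0j)],[-0.00-0.00j,0.00+0.00j,0j,0.00+0.00j,(-0-0j)]] + [[-0j, 0.00+0.00j, 0.00+0.00j, 0.00+0.00j, -0.00-0.00j], [0.00-0.00j, 0j, 0.00+0.00j, 0.00+0.00j, -0.00-0.00j], [-0.00+0.00j, -0.00-0.00j, -0.00-0.00j, (-0-0j), 0j], [-0.00+0.00j, -0.01-0.00j, -0.00-0.00j, -0.00-0.00j, 0j], [(-0+0j), (-0.01-0j), (-0-0j), (-0-0j), 0.00+0.00j]]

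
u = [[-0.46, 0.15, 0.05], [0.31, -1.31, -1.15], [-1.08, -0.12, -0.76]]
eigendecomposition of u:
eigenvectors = [[-0.27+0.00j, (-0.18-0.03j), (-0.18+0.03j)],[(-0.72+0j), (0.96+0j), (0.96-0j)],[0.64+0.00j, -0.16-0.12j, -0.16+0.12j]]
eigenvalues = [(-0.17+0j), (-1.18+0.14j), (-1.18-0.14j)]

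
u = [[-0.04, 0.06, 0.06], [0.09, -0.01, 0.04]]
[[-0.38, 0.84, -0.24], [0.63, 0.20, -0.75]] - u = [[-0.34, 0.78, -0.30], [0.54, 0.21, -0.79]]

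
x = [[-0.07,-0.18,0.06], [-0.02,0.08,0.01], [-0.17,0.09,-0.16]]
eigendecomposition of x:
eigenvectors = [[0.18+0.50j, (0.18-0.5j), 0.50+0.00j], [0.03+0.06j, (0.03-0.06j), (-0.67+0j)], [-0.85+0.00j, (-0.85-0j), (-0.55+0j)]]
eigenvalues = [(-0.13+0.09j), (-0.13-0.09j), (0.1+0j)]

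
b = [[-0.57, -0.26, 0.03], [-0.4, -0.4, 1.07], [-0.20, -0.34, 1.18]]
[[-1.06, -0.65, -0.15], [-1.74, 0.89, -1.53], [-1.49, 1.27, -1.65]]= b@[[1.36, 0.62, -0.39], [1.01, 1.32, 1.31], [-0.74, 1.56, -1.09]]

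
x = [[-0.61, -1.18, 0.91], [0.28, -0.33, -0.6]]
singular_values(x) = [1.63, 0.7]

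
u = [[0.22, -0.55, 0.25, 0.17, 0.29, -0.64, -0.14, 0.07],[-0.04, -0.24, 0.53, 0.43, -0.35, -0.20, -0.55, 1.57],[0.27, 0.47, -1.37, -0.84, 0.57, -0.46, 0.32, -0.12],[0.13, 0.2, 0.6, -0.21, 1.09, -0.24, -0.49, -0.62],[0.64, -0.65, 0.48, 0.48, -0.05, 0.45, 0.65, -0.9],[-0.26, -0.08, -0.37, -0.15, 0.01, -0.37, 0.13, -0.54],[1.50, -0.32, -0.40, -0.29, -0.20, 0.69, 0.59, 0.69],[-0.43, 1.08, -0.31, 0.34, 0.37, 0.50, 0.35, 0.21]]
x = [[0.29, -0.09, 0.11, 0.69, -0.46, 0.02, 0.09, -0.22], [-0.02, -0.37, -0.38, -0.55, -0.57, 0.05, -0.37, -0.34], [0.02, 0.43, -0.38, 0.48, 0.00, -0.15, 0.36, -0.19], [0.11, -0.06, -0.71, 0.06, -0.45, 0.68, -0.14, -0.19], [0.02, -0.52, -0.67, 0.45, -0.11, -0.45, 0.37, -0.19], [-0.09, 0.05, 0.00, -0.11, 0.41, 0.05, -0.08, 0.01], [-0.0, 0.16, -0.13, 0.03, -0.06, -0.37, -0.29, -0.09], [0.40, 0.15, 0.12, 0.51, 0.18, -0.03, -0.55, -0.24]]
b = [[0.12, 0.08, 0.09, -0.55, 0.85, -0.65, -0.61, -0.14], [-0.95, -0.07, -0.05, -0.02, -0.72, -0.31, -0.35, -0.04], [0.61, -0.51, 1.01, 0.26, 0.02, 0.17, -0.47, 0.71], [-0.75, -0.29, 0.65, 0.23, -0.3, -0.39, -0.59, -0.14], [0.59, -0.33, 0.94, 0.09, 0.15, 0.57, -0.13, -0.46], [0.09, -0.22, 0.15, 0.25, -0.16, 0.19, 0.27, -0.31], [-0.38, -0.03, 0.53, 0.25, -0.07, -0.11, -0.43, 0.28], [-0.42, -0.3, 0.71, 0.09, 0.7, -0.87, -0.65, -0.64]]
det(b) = -0.00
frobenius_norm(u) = 4.44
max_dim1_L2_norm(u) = 1.98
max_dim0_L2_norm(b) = 1.77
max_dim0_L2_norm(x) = 1.22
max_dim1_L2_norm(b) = 1.69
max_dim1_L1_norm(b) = 4.38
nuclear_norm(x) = 6.20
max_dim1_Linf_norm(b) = 1.01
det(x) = -0.01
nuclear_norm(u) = 10.24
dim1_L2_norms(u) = [0.98, 1.86, 1.88, 1.53, 1.65, 0.82, 1.98, 1.45]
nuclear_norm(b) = 7.90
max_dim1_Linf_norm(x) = 0.71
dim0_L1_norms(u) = [3.49, 3.59, 4.31, 2.91, 2.93, 3.55, 3.22, 4.72]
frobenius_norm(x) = 2.58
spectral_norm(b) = 2.33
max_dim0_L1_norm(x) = 2.88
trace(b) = 0.56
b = x @ u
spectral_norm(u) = 2.43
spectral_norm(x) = 1.49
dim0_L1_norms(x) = [0.95, 1.83, 2.5, 2.88, 2.24, 1.8, 2.25, 1.47]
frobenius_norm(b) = 3.69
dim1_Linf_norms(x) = [0.69, 0.57, 0.48, 0.71, 0.67, 0.41, 0.37, 0.55]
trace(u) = -1.22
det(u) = -0.00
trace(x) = -0.99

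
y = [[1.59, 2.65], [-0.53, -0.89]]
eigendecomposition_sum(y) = [[1.57, 2.60], [-0.52, -0.86]] + [[0.02, 0.05],[-0.01, -0.03]]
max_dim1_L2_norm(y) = 3.09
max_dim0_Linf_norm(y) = 2.65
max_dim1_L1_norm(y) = 4.24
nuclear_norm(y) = 3.26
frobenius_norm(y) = 3.26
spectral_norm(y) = 3.26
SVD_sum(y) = [[1.59, 2.65],[-0.53, -0.89]] + [[0.00, -0.00], [0.0, -0.00]]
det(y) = -0.01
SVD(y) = [[-0.95, 0.32], [0.32, 0.95]] @ diag([3.2593848228671995, 0.003252147437649104]) @ [[-0.51,-0.86], [0.86,-0.51]]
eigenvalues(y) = [0.71, -0.01]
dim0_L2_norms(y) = [1.68, 2.8]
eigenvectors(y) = [[0.95, -0.86],[-0.31, 0.52]]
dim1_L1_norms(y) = [4.24, 1.42]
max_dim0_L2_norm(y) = 2.8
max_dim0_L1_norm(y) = 3.54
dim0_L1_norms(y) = [2.12, 3.54]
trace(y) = 0.70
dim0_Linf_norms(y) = [1.59, 2.65]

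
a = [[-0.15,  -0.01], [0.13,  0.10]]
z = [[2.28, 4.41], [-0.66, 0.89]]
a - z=[[-2.43, -4.42], [0.79, -0.79]]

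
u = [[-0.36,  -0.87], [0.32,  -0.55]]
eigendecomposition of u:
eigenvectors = [[0.86+0.00j,0.86-0.00j], [0.09-0.51j,(0.09+0.51j)]]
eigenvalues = [(-0.45+0.52j), (-0.45-0.52j)]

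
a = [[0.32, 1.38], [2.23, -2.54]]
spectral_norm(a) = 3.49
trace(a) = -2.22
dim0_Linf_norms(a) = [2.23, 2.54]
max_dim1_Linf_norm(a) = 2.54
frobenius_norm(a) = 3.66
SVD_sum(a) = [[-0.55,0.74], [1.99,-2.71]] + [[0.87, 0.64], [0.24, 0.17]]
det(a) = -3.89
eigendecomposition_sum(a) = [[0.94, 0.35],[0.57, 0.21]] + [[-0.62, 1.03], [1.66, -2.75]]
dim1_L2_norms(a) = [1.42, 3.38]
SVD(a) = [[0.26,-0.96], [-0.96,-0.26]] @ diag([3.4913891552669143, 1.1142269815816614]) @ [[-0.59, 0.81], [-0.81, -0.59]]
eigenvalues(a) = [1.15, -3.37]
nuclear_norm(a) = 4.61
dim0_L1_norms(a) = [2.55, 3.92]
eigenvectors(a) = [[0.86,-0.35], [0.52,0.94]]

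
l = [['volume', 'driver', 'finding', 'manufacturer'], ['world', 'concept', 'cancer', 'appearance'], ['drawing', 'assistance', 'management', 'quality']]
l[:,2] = ['finding', 'cancer', 'management']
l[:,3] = ['manufacturer', 'appearance', 'quality']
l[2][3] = 'quality'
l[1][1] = 'concept'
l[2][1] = 'assistance'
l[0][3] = 'manufacturer'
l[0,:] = ['volume', 'driver', 'finding', 'manufacturer']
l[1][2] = 'cancer'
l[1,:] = ['world', 'concept', 'cancer', 'appearance']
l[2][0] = 'drawing'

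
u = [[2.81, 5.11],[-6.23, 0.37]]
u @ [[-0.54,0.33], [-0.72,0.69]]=[[-5.20, 4.45], [3.10, -1.80]]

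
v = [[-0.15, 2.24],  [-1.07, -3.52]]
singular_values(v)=[4.25, 0.69]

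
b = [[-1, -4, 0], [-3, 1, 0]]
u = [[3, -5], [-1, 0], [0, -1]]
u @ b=[[12, -17, 0], [1, 4, 0], [3, -1, 0]]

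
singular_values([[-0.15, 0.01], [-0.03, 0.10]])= [0.16, 0.09]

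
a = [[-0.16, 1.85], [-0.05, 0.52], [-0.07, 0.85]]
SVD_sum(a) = [[-0.16,1.85], [-0.04,0.52], [-0.07,0.85]] + [[-0.00, -0.0], [-0.01, -0.00], [0.0, 0.00]]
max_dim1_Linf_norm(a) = 1.85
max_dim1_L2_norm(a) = 1.86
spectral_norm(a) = 2.11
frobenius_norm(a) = 2.11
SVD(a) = [[-0.88, -0.03], [-0.25, -0.83], [-0.40, 0.56]] @ diag([2.109114196561931, 0.006107852398545033]) @ [[0.09, -1.00], [1.00, 0.09]]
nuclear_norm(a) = 2.12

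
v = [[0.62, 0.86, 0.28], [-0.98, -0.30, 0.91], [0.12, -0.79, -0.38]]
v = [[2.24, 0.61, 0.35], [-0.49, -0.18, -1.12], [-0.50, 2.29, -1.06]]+[[-1.62, 0.25, -0.07],  [-0.49, -0.12, 2.03],  [0.62, -3.08, 0.68]]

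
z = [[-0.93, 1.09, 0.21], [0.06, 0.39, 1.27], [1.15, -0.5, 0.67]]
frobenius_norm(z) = 2.43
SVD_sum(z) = [[-1.04, 0.79, -0.26], [0.05, -0.04, 0.01], [1.04, -0.78, 0.26]] + [[0.03, 0.21, 0.51],[0.07, 0.50, 1.22],[0.03, 0.19, 0.45]] + [[0.08, 0.09, -0.04],[-0.07, -0.07, 0.03],[0.08, 0.1, -0.04]]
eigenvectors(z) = [[(-0.68+0j), (-0.68-0j), -0.47+0.00j], [-0.38-0.39j, -0.38+0.39j, -0.79+0.00j], [0.48+0.08j, (0.48-0.08j), (-0.39+0j)]]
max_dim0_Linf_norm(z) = 1.27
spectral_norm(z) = 1.88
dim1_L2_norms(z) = [1.45, 1.33, 1.42]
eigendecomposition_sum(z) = [[(-0.64-0.17j),0.48+0.31j,-0.20-0.42j], [-0.26-0.47j,0.09+0.46j,0.13-0.35j], [0.43+0.20j,-0.30-0.28j,(0.09+0.32j)]] + [[(-0.64+0.17j), 0.48-0.31j, -0.20+0.42j], [-0.26+0.47j, 0.09-0.46j, (0.13+0.35j)], [(0.43-0.2j), -0.30+0.28j, (0.09-0.32j)]] + [[(0.35+0j), 0.12+0.00j, (0.6+0j)], [(0.59+0j), (0.21+0j), 1.00+0.00j], [0.29+0.00j, 0.10+0.00j, (0.5+0j)]]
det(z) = 0.61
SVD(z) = [[0.71, 0.37, 0.60], [-0.03, 0.87, -0.49], [-0.71, 0.32, 0.63]] @ diag([1.880237244899475, 1.5184013201055415, 0.21509377953482636]) @ [[-0.78, 0.59, -0.20], [0.06, 0.38, 0.92], [0.62, 0.71, -0.33]]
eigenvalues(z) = [(-0.46+0.61j), (-0.46-0.61j), (1.06+0j)]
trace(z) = 0.13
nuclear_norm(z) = 3.61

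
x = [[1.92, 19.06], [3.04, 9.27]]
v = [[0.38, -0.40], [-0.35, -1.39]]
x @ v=[[-5.94, -27.26], [-2.09, -14.1]]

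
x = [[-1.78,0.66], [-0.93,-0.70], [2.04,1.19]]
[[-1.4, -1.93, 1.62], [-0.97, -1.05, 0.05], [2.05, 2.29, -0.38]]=x @[[0.87, 1.10, -0.63],[0.23, 0.04, 0.76]]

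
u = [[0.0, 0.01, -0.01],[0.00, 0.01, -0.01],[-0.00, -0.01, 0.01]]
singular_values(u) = [0.02, 0.0, 0.0]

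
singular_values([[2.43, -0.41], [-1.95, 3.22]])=[4.17, 1.68]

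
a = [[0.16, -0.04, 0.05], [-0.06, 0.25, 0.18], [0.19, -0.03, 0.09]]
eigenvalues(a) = [(0.01+0j), (0.25+0.08j), (0.25-0.08j)]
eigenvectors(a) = [[(-0.39+0j), -0.10+0.35j, -0.10-0.35j], [-0.61+0.00j, 0.81+0.00j, 0.81-0.00j], [(0.69+0j), (-0.05+0.46j), (-0.05-0.46j)]]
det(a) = 0.00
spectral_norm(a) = 0.32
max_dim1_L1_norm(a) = 0.49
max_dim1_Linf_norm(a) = 0.25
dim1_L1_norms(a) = [0.25, 0.49, 0.31]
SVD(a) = [[-0.24, -0.58, -0.78], [0.95, -0.30, -0.07], [-0.2, -0.76, 0.62]] @ diag([0.3189454949989578, 0.2674417965561411, 0.006975433656292876]) @ [[-0.42, 0.79, 0.44], [-0.82, -0.11, -0.57], [-0.4, -0.60, 0.69]]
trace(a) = 0.50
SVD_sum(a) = [[0.03,-0.06,-0.03], [-0.13,0.24,0.13], [0.03,-0.05,-0.03]] + [[0.13, 0.02, 0.09], [0.07, 0.01, 0.05], [0.17, 0.02, 0.11]] + [[0.00, 0.0, -0.0],  [0.0, 0.0, -0.00],  [-0.00, -0.0, 0.00]]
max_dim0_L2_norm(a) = 0.26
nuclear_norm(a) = 0.59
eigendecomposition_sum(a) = [[0j, 0.00-0.00j, -0.00-0.00j], [(0.01+0j), -0j, (-0-0j)], [-0.01+0.00j, -0.00+0.00j, 0j]] + [[0.08+0.01j, (-0.02+0.05j), 0.03+0.05j], [(-0.03-0.17j), (0.12+0.01j), (0.09-0.09j)], [(0.1-0.01j), -0.01+0.07j, (0.04+0.06j)]] + [[0.08-0.01j, (-0.02-0.05j), 0.03-0.05j],[-0.03+0.17j, 0.12-0.01j, 0.09+0.09j],[0.10+0.01j, -0.01-0.07j, 0.04-0.06j]]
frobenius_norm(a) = 0.42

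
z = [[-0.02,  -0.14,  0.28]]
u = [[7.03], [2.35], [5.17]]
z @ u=[[0.98]]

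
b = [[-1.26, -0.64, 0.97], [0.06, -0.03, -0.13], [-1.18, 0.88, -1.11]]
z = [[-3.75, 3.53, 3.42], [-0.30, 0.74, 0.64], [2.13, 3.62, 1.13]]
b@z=[[6.98, -1.41, -3.62], [-0.49, -0.28, 0.04], [1.8, -7.53, -4.73]]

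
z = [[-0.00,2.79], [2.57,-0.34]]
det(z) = -7.17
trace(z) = -0.34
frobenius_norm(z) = 3.81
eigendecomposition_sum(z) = [[1.34, 1.31], [1.20, 1.18]] + [[-1.34,1.48], [1.37,-1.52]]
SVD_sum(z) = [[-1.12, 2.23], [0.66, -1.30]] + [[1.12, 0.56], [1.91, 0.96]]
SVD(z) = [[0.86, -0.51],[-0.51, -0.86]] @ diag([2.88787094547181, 2.482901810845478]) @ [[-0.45, 0.89], [-0.89, -0.45]]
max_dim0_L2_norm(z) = 2.81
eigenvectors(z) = [[0.74, -0.7],  [0.67, 0.71]]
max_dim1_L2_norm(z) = 2.79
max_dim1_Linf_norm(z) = 2.79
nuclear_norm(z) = 5.37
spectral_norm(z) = 2.89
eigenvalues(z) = [2.51, -2.85]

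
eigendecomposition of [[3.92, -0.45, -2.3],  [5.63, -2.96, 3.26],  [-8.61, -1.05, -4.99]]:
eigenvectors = [[(0.74+0j), (0.07-0.05j), (0.07+0.05j)],[(0.25+0j), -0.88+0.00j, -0.88-0.00j],[-0.62+0.00j, (0.4-0.24j), (0.4+0.24j)]]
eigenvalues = [(5.7+0j), (-4.86+1.24j), (-4.86-1.24j)]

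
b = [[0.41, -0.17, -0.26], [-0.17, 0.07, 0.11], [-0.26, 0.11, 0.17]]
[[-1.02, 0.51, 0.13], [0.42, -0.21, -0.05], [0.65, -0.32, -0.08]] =b@[[-1.75,0.89,0.87], [3.25,-1.62,-0.87], [-0.96,0.51,1.43]]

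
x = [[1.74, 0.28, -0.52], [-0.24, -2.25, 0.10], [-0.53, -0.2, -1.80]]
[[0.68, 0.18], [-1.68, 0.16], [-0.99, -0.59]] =x @ [[0.38, 0.2], [0.72, -0.08], [0.36, 0.28]]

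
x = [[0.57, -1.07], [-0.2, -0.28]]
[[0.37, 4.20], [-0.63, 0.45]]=x @ [[2.08, 1.86], [0.76, -2.93]]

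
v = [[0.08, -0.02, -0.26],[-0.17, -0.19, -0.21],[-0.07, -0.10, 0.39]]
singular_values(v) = [0.51, 0.28, 0.07]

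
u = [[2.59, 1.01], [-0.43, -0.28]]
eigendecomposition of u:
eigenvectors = [[0.99, -0.35], [-0.16, 0.94]]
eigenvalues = [2.43, -0.12]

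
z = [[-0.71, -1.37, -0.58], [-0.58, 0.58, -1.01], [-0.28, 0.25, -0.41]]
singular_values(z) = [1.67, 1.39, 0.04]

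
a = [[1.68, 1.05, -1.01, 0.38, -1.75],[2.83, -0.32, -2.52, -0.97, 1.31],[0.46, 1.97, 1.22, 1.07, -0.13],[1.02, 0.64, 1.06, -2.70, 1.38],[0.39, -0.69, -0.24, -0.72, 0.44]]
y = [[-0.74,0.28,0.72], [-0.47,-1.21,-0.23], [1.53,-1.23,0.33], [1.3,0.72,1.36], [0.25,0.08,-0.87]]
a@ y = [[-3.23, 0.58, 2.67], [-6.73, 3.69, -1.18], [1.96, -3.00, 1.85], [-2.60, -3.63, -3.94], [-1.16, 0.76, -1.00]]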